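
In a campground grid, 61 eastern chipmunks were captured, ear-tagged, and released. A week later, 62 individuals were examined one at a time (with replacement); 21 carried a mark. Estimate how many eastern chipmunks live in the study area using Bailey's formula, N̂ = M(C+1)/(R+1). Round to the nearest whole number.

N ≈ 175

N̂ = 61·(62+1)/(21+1) = 61·63/22 = 3843/22 ≈ 174.7 → 175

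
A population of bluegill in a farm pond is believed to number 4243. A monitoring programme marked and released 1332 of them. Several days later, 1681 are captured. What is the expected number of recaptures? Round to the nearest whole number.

expected recaptures ≈ 528

Expected recaptures E[R] = M·C / N.
E[R] = 1332 × 1681 / 4243 = 2239092 / 4243 ≈ 527.7 → 528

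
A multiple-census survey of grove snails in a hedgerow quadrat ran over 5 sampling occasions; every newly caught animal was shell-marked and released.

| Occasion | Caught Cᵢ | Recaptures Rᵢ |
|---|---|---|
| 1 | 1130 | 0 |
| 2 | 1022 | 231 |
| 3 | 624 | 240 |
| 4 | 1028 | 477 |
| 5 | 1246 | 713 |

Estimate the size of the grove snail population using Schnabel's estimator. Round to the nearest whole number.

N ≈ 4986

Marked at large before each occasion: Mᵢ = Σⱼ<ᵢ (Cⱼ − Rⱼ) → M1=0, M2=1130, M3=1921, M4=2305, M5=2856
Σ MᵢCᵢ = 0·1130 + 1130·1022 + 1921·624 + 2305·1028 + 2856·1246 = 0 + 1154860 + 1198704 + 2369540 + 3558576 = 8281680
Σ Rᵢ = 0 + 231 + 240 + 477 + 713 = 1661
N̂ = 8281680 / 1661 ≈ 4986.0 → 4986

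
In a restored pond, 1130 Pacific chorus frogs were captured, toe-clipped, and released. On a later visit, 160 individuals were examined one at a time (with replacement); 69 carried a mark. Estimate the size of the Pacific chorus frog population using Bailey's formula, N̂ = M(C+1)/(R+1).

N = 2599

N̂ = 1130·(160+1)/(69+1) = 1130·161/70 = 181930/70 = 2599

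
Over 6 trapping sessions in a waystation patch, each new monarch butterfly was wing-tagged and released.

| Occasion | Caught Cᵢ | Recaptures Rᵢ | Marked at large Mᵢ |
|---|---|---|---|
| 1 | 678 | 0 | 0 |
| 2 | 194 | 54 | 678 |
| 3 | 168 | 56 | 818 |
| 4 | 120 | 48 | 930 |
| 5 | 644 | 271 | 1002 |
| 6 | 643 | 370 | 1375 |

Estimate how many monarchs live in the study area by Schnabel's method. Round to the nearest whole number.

N ≈ 2390

Σ MᵢCᵢ = 0·678 + 678·194 + 818·168 + 930·120 + 1002·644 + 1375·643 = 0 + 131532 + 137424 + 111600 + 645288 + 884125 = 1909969
Σ Rᵢ = 0 + 54 + 56 + 48 + 271 + 370 = 799
N̂ = 1909969 / 799 ≈ 2390.4 → 2390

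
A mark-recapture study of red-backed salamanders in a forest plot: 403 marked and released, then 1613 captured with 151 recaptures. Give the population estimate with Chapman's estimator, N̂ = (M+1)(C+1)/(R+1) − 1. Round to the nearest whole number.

N̂ = (403+1)(1613+1)/(151+1) − 1 = 404·1614/152 − 1
= 652056/152 − 1 ≈ 4289.8 − 1 ≈ 4288.8 → 4289

N ≈ 4289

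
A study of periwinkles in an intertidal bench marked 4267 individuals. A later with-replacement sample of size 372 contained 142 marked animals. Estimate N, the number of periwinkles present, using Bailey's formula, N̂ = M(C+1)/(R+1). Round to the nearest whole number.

N̂ = 4267·(372+1)/(142+1) = 4267·373/143 = 1591591/143 ≈ 11130.0 → 11130

N ≈ 11,130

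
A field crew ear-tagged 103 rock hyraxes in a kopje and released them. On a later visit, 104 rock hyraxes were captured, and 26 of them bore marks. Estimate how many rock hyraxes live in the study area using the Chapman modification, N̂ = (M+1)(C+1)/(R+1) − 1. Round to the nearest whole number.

N ≈ 403

N̂ = (103+1)(104+1)/(26+1) − 1 = 104·105/27 − 1
= 10920/27 − 1 ≈ 404.4 − 1 ≈ 403.4 → 403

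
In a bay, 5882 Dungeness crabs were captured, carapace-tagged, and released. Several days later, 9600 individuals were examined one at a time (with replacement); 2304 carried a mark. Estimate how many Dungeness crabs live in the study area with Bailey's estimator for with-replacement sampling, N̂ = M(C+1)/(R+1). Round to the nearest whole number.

N ≈ 24,500

N̂ = 5882·(9600+1)/(2304+1) = 5882·9601/2305 = 56473082/2305 ≈ 24500.3 → 24500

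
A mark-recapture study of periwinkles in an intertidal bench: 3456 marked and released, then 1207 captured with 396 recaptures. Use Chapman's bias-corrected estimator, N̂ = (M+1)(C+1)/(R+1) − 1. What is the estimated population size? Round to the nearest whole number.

N̂ = (3456+1)(1207+1)/(396+1) − 1 = 3457·1208/397 − 1
= 4176056/397 − 1 ≈ 10519.0 − 1 ≈ 10518.0 → 10518

N ≈ 10,518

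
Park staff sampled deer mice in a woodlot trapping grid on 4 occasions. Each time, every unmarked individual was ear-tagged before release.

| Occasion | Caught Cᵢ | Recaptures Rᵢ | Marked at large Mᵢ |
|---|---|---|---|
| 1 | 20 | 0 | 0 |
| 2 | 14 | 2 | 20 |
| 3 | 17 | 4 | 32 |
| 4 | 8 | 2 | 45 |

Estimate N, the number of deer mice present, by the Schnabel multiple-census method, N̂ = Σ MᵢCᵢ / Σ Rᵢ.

Σ MᵢCᵢ = 0·20 + 20·14 + 32·17 + 45·8 = 0 + 280 + 544 + 360 = 1184
Σ Rᵢ = 0 + 2 + 4 + 2 = 8
N̂ = 1184 / 8 = 148

N = 148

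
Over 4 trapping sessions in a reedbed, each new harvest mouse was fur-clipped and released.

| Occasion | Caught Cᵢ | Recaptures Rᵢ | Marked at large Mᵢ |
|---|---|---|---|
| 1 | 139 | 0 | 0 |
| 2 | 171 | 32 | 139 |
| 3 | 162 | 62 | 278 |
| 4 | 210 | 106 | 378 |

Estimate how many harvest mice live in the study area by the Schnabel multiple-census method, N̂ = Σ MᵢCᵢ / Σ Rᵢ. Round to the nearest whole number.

N ≈ 741

Σ MᵢCᵢ = 0·139 + 139·171 + 278·162 + 378·210 = 0 + 23769 + 45036 + 79380 = 148185
Σ Rᵢ = 0 + 32 + 62 + 106 = 200
N̂ = 148185 / 200 ≈ 740.9 → 741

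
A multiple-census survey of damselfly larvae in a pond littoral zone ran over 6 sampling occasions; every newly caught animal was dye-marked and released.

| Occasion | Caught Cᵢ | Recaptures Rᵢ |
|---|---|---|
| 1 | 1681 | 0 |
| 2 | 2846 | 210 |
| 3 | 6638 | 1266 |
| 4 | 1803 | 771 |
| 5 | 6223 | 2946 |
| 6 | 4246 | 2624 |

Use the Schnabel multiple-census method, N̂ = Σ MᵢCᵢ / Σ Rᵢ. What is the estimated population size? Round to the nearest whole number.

Marked at large before each occasion: Mᵢ = Σⱼ<ᵢ (Cⱼ − Rⱼ) → M1=0, M2=1681, M3=4317, M4=9689, M5=10721, M6=13998
Σ MᵢCᵢ = 0·1681 + 1681·2846 + 4317·6638 + 9689·1803 + 10721·6223 + 13998·4246 = 0 + 4784126 + 28656246 + 17469267 + 66716783 + 59435508 = 177061930
Σ Rᵢ = 0 + 210 + 1266 + 771 + 2946 + 2624 = 7817
N̂ = 177061930 / 7817 ≈ 22650.9 → 22651

N ≈ 22,651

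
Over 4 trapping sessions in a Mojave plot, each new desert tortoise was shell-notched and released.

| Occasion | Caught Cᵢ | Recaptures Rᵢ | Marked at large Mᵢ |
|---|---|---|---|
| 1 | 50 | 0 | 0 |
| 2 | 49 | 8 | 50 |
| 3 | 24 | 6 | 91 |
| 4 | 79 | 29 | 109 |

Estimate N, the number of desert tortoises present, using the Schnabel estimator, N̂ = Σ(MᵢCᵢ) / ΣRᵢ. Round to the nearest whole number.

Σ MᵢCᵢ = 0·50 + 50·49 + 91·24 + 109·79 = 0 + 2450 + 2184 + 8611 = 13245
Σ Rᵢ = 0 + 8 + 6 + 29 = 43
N̂ = 13245 / 43 ≈ 308.0 → 308

N ≈ 308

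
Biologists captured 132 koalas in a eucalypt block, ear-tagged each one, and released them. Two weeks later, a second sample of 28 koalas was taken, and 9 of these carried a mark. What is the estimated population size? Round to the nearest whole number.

N ≈ 411

The marked fraction in the recapture sample should equal the marked fraction in the population: 9/28 = 132/N.
N = (132 × 28) / 9 = 3696 / 9 ≈ 410.7 → 411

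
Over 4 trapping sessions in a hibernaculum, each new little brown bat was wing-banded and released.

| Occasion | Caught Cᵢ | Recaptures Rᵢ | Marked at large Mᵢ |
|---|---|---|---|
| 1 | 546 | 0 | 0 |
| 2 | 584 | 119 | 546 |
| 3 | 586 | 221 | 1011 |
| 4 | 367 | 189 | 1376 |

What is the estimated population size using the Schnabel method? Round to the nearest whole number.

N ≈ 2677

Σ MᵢCᵢ = 0·546 + 546·584 + 1011·586 + 1376·367 = 0 + 318864 + 592446 + 504992 = 1416302
Σ Rᵢ = 0 + 119 + 221 + 189 = 529
N̂ = 1416302 / 529 ≈ 2677.3 → 2677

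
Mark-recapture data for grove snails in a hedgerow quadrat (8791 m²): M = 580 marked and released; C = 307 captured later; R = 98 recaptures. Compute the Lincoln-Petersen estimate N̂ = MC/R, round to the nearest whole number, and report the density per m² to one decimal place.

N̂ = 580·307/98 = 178060/98 ≈ 1816.9 → 1817
Density = N̂ / area = 1817 / 8791 ≈ 0.21 → 0.2 per m²

density ≈ 0.2 grove snails per m²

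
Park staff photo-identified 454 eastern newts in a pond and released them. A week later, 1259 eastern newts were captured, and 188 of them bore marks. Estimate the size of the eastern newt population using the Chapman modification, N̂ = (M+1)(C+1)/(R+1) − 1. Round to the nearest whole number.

N ≈ 3032

N̂ = (454+1)(1259+1)/(188+1) − 1 = 455·1260/189 − 1
= 573300/189 − 1 ≈ 3033.3 − 1 ≈ 3032.3 → 3032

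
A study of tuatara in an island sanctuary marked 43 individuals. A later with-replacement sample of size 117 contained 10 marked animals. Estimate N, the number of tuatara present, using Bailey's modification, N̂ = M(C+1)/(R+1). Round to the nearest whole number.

N̂ = 43·(117+1)/(10+1) = 43·118/11 = 5074/11 ≈ 461.3 → 461

N ≈ 461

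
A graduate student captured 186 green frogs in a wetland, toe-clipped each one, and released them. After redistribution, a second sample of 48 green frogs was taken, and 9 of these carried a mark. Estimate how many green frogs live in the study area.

N = 992

N = (186 × 48) / 9 = 8928 / 9 = 992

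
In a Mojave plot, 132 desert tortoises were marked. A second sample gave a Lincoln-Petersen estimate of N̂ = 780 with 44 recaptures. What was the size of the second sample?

From N = M·C/R: C = N·R / M = 780·44 / 132 = 34320 / 132 = 260.

C = 260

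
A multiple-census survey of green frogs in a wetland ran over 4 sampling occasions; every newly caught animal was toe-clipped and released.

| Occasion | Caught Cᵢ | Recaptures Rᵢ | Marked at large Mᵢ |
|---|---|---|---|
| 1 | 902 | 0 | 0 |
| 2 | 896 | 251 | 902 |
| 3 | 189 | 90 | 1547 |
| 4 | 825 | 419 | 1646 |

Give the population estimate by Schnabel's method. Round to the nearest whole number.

Σ MᵢCᵢ = 0·902 + 902·896 + 1547·189 + 1646·825 = 0 + 808192 + 292383 + 1357950 = 2458525
Σ Rᵢ = 0 + 251 + 90 + 419 = 760
N̂ = 2458525 / 760 ≈ 3234.9 → 3235

N ≈ 3235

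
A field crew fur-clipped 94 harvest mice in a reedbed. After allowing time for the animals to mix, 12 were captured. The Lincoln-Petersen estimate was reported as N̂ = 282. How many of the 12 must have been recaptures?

R = 4

From N = M·C/R: R = M·C / N = 94·12 / 282 = 1128 / 282 = 4.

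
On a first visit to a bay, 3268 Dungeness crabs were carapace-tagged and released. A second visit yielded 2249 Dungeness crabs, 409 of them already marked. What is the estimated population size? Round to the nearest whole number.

N ≈ 17,970

N = (3268 × 2249) / 409 = 7349732 / 409 ≈ 17970.0 → 17970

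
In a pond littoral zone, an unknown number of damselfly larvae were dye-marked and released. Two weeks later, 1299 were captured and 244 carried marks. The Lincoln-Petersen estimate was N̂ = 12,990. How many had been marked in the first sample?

From N = M·C/R: M = N·R / C = 12990·244 / 1299 = 3169560 / 1299 = 2440.

M = 2440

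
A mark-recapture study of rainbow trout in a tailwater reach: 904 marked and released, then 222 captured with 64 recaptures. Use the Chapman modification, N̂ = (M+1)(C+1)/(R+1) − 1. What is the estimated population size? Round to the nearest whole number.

N̂ = (904+1)(222+1)/(64+1) − 1 = 905·223/65 − 1
= 201815/65 − 1 ≈ 3104.8 − 1 ≈ 3103.8 → 3104

N ≈ 3104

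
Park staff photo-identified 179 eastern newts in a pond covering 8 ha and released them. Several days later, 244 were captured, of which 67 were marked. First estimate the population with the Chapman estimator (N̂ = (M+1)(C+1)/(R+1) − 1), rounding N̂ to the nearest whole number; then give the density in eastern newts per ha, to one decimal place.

N̂ = 180·245/68 − 1 = 44100/68 − 1 ≈ 647.5 → 648
Density = N̂ / area = 648 / 8 = 81.0 per ha

density ≈ 81.0 eastern newts per ha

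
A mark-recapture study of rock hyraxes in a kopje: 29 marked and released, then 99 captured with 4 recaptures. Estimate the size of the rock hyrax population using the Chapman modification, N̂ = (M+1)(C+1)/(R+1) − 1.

N̂ = (29+1)(99+1)/(4+1) − 1 = 30·100/5 − 1
= 3000/5 − 1 = 600 − 1 = 599

N = 599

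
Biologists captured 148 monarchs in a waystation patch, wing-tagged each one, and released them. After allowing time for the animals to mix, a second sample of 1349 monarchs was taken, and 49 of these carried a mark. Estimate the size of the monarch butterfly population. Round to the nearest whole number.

Lincoln-Petersen assumes M/N = R/C, so N = M·C / R.
N = (148 × 1349) / 49 = 199652 / 49 ≈ 4074.5 → 4075

N ≈ 4075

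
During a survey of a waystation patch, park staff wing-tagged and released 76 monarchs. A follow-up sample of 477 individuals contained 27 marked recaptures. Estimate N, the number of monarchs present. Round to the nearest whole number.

N ≈ 1343

Lincoln-Petersen assumes M/N = R/C, so N = M·C / R.
N = (76 × 477) / 27 = 36252 / 27 ≈ 1342.7 → 1343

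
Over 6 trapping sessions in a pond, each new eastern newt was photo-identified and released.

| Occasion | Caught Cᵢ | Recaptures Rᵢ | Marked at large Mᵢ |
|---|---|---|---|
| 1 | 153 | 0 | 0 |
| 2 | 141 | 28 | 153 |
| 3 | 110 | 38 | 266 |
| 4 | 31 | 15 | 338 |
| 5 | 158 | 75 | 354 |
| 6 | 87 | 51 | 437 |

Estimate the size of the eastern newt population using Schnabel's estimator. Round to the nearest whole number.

Σ MᵢCᵢ = 0·153 + 153·141 + 266·110 + 338·31 + 354·158 + 437·87 = 0 + 21573 + 29260 + 10478 + 55932 + 38019 = 155262
Σ Rᵢ = 0 + 28 + 38 + 15 + 75 + 51 = 207
N̂ = 155262 / 207 ≈ 750.1 → 750

N ≈ 750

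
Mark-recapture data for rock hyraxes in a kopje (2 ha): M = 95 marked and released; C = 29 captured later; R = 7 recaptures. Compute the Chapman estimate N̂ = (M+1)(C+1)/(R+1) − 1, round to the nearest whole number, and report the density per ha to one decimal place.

density ≈ 179.5 rock hyraxes per ha

N̂ = 96·30/8 − 1 = 2880/8 − 1 = 359
Density = N̂ / area = 359 / 2 ≈ 179.50 → 179.5 per ha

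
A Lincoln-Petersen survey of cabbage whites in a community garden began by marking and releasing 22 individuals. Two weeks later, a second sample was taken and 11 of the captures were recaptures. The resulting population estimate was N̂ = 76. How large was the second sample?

C = 38

From N = M·C/R: C = N·R / M = 76·11 / 22 = 836 / 22 = 38.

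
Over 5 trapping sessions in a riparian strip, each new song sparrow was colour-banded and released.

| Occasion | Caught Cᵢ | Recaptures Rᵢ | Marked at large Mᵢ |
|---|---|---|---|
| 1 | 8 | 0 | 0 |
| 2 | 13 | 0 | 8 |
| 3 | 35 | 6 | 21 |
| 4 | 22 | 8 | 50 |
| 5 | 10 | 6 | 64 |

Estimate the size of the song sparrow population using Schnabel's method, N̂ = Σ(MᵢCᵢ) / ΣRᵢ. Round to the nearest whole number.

Σ MᵢCᵢ = 0·8 + 8·13 + 21·35 + 50·22 + 64·10 = 0 + 104 + 735 + 1100 + 640 = 2579
Σ Rᵢ = 0 + 0 + 6 + 8 + 6 = 20
N̂ = 2579 / 20 ≈ 128.9 → 129

N ≈ 129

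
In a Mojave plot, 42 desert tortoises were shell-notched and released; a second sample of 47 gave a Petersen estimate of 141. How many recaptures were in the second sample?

R = 14

From N = M·C/R: R = M·C / N = 42·47 / 141 = 1974 / 141 = 14.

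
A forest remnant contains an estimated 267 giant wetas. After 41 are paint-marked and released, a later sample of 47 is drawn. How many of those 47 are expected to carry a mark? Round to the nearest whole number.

The marked fraction of the population is 41/267, so in a sample of 47 expect C·(M/N) marked.
E[R] = 41 × 47 / 267 = 1927 / 267 ≈ 7.2 → 7

expected recaptures ≈ 7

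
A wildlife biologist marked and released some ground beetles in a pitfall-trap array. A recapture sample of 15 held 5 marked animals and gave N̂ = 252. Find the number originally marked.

M = 84

From N = M·C/R: M = N·R / C = 252·5 / 15 = 1260 / 15 = 84.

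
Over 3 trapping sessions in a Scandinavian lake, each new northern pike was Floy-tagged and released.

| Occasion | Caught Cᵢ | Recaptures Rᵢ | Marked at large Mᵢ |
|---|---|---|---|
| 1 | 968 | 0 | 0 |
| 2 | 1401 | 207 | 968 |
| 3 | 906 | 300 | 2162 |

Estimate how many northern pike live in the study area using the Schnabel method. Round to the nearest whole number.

Σ MᵢCᵢ = 0·968 + 968·1401 + 2162·906 = 0 + 1356168 + 1958772 = 3314940
Σ Rᵢ = 0 + 207 + 300 = 507
N̂ = 3314940 / 507 ≈ 6538.3 → 6538

N ≈ 6538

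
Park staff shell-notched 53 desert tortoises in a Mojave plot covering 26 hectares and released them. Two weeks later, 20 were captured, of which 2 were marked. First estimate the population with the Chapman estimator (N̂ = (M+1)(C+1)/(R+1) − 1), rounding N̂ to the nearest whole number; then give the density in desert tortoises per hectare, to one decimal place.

N̂ = 54·21/3 − 1 = 1134/3 − 1 = 377
Density = N̂ / area = 377 / 26 ≈ 14.50 → 14.5 per hectare

density ≈ 14.5 desert tortoises per hectare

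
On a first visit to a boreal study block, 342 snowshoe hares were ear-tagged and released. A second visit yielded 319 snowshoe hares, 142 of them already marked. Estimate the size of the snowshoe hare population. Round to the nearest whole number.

N = (342 × 319) / 142 = 109098 / 142 ≈ 768.3 → 768

N ≈ 768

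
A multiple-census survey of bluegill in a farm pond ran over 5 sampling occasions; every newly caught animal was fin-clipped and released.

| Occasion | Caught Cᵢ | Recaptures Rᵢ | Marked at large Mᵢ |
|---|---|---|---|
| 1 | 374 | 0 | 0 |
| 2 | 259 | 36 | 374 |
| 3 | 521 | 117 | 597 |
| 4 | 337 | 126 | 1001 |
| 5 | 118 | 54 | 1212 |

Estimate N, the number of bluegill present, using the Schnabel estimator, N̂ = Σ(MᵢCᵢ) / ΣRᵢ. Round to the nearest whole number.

N ≈ 2667

Σ MᵢCᵢ = 0·374 + 374·259 + 597·521 + 1001·337 + 1212·118 = 0 + 96866 + 311037 + 337337 + 143016 = 888256
Σ Rᵢ = 0 + 36 + 117 + 126 + 54 = 333
N̂ = 888256 / 333 ≈ 2667.4 → 2667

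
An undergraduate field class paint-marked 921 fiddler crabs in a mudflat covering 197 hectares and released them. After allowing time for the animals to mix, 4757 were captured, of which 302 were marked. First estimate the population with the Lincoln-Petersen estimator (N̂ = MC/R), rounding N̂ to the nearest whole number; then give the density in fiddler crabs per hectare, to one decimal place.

N̂ = 921·4757/302 = 4381197/302 ≈ 14507.3 → 14507
Density = N̂ / area = 14507 / 197 ≈ 73.64 → 73.6 per hectare

density ≈ 73.6 fiddler crabs per hectare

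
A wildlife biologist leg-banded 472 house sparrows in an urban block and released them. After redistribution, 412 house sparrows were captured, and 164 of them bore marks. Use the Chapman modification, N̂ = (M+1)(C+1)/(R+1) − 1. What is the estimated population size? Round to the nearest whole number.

N̂ = (472+1)(412+1)/(164+1) − 1 = 473·413/165 − 1
= 195349/165 − 1 ≈ 1183.9 − 1 ≈ 1182.9 → 1183

N ≈ 1183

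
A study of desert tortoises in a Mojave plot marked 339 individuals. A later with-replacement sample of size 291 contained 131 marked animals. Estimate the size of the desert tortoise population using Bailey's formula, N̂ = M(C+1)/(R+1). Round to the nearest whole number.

N̂ = 339·(291+1)/(131+1) = 339·292/132 = 98988/132 ≈ 749.9 → 750

N ≈ 750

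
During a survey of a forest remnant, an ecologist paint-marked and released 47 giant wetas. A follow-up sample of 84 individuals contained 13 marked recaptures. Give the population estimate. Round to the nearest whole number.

Lincoln-Petersen assumes M/N = R/C, so N = M·C / R.
N = (47 × 84) / 13 = 3948 / 13 ≈ 303.7 → 304

N ≈ 304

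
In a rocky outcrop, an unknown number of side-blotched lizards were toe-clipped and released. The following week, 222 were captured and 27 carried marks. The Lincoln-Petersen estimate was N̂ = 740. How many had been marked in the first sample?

M = 90

From N = M·C/R: M = N·R / C = 740·27 / 222 = 19980 / 222 = 90.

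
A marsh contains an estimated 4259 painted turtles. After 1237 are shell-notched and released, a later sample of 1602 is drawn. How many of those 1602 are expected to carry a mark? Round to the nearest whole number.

expected recaptures ≈ 465

The marked fraction of the population is 1237/4259, so in a sample of 1602 expect C·(M/N) marked.
E[R] = 1237 × 1602 / 4259 = 1981674 / 4259 ≈ 465.3 → 465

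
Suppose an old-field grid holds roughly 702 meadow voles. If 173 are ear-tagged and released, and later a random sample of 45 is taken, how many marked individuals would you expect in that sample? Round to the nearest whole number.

The marked fraction of the population is 173/702, so in a sample of 45 expect C·(M/N) marked.
E[R] = 173 × 45 / 702 = 7785 / 702 ≈ 11.1 → 11

expected recaptures ≈ 11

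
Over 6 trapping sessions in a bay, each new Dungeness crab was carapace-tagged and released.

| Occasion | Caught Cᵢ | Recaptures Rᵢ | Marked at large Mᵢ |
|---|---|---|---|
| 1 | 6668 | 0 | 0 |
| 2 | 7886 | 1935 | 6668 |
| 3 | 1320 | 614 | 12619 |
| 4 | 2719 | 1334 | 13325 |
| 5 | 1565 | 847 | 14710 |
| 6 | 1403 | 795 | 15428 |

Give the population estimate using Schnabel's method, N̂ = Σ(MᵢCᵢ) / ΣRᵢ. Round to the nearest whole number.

Σ MᵢCᵢ = 0·6668 + 6668·7886 + 12619·1320 + 13325·2719 + 14710·1565 + 15428·1403 = 0 + 52583848 + 16657080 + 36230675 + 23021150 + 21645484 = 150138237
Σ Rᵢ = 0 + 1935 + 614 + 1334 + 847 + 795 = 5525
N̂ = 150138237 / 5525 ≈ 27174.3 → 27174

N ≈ 27,174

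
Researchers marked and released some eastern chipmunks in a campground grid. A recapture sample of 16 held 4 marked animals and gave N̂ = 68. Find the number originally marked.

M = 17

From N = M·C/R: M = N·R / C = 68·4 / 16 = 272 / 16 = 17.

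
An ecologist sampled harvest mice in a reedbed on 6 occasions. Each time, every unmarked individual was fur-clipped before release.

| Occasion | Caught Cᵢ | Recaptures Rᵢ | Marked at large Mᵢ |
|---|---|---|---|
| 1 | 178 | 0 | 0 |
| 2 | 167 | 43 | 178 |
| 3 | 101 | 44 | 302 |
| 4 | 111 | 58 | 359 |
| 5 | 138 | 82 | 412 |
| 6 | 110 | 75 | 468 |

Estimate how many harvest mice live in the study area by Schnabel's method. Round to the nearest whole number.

Σ MᵢCᵢ = 0·178 + 178·167 + 302·101 + 359·111 + 412·138 + 468·110 = 0 + 29726 + 30502 + 39849 + 56856 + 51480 = 208413
Σ Rᵢ = 0 + 43 + 44 + 58 + 82 + 75 = 302
N̂ = 208413 / 302 ≈ 690.1 → 690

N ≈ 690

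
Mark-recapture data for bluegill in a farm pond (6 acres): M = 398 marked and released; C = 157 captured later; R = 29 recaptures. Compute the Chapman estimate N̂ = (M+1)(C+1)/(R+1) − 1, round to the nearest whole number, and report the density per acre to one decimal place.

density ≈ 350.0 bluegill per acre

N̂ = 399·158/30 − 1 = 63042/30 − 1 ≈ 2100.4 → 2100
Density = N̂ / area = 2100 / 6 = 350.0 per acre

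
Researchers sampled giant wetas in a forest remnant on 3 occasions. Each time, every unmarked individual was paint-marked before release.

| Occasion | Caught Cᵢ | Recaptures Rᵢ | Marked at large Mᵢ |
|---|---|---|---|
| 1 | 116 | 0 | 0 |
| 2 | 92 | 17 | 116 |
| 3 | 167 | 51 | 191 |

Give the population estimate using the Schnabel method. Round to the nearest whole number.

N ≈ 626

Σ MᵢCᵢ = 0·116 + 116·92 + 191·167 = 0 + 10672 + 31897 = 42569
Σ Rᵢ = 0 + 17 + 51 = 68
N̂ = 42569 / 68 ≈ 626.0 → 626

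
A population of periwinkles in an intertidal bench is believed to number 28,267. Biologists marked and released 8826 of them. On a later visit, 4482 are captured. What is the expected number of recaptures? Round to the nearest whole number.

The marked fraction of the population is 8826/28267, so in a sample of 4482 expect C·(M/N) marked.
E[R] = 8826 × 4482 / 28267 = 39558132 / 28267 ≈ 1399.4 → 1399

expected recaptures ≈ 1399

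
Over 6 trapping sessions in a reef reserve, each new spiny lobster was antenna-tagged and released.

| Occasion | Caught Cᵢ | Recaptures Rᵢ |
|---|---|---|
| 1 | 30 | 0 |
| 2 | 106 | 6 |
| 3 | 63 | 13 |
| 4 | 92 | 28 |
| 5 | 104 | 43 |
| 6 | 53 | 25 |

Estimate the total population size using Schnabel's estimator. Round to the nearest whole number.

N ≈ 604

Marked at large before each occasion: Mᵢ = Σⱼ<ᵢ (Cⱼ − Rⱼ) → M1=0, M2=30, M3=130, M4=180, M5=244, M6=305
Σ MᵢCᵢ = 0·30 + 30·106 + 130·63 + 180·92 + 244·104 + 305·53 = 0 + 3180 + 8190 + 16560 + 25376 + 16165 = 69471
Σ Rᵢ = 0 + 6 + 13 + 28 + 43 + 25 = 115
N̂ = 69471 / 115 ≈ 604.1 → 604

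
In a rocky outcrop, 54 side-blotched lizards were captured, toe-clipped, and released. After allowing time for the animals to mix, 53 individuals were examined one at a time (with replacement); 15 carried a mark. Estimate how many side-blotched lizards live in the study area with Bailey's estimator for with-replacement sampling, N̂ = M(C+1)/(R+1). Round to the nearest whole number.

N̂ = 54·(53+1)/(15+1) = 54·54/16 = 2916/16 ≈ 182.2 → 182

N ≈ 182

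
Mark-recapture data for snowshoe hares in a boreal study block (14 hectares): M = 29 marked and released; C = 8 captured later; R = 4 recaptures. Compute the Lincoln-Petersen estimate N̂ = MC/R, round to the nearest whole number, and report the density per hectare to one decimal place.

density ≈ 4.1 snowshoe hares per hectare

N̂ = 29·8/4 = 232/4 = 58
Density = N̂ / area = 58 / 14 ≈ 4.14 → 4.1 per hectare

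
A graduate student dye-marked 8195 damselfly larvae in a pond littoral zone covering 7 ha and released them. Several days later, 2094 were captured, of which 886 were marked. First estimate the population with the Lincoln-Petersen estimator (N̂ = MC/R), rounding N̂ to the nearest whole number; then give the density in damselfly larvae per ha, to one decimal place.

N̂ = 8195·2094/886 = 17160330/886 ≈ 19368.3 → 19368
Density = N̂ / area = 19368 / 7 ≈ 2766.86 → 2766.9 per ha

density ≈ 2766.9 damselfly larvae per ha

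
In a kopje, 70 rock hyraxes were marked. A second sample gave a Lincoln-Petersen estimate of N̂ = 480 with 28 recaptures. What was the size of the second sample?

C = 192

From N = M·C/R: C = N·R / M = 480·28 / 70 = 13440 / 70 = 192.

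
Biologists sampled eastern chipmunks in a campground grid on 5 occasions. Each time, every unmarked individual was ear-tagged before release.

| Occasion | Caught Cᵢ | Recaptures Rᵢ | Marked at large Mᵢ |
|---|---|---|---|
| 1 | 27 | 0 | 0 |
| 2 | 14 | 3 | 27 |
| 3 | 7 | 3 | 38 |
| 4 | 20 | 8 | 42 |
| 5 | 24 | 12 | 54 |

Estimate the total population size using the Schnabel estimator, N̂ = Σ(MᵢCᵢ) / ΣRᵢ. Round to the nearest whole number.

Σ MᵢCᵢ = 0·27 + 27·14 + 38·7 + 42·20 + 54·24 = 0 + 378 + 266 + 840 + 1296 = 2780
Σ Rᵢ = 0 + 3 + 3 + 8 + 12 = 26
N̂ = 2780 / 26 ≈ 106.9 → 107

N ≈ 107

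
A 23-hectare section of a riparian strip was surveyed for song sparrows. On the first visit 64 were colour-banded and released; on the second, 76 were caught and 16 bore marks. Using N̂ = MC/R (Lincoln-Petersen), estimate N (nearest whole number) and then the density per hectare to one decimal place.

N̂ = 64·76/16 = 4864/16 = 304
Density = N̂ / area = 304 / 23 ≈ 13.22 → 13.2 per hectare

density ≈ 13.2 song sparrows per hectare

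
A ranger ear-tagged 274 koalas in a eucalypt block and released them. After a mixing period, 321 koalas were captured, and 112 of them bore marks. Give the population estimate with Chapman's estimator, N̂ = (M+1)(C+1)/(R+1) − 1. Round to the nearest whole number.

N ≈ 783

N̂ = (274+1)(321+1)/(112+1) − 1 = 275·322/113 − 1
= 88550/113 − 1 ≈ 783.6 − 1 ≈ 782.6 → 783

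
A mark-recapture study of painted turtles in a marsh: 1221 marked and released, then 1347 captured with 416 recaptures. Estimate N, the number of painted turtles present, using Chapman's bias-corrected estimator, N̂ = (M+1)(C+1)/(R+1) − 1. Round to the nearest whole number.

N ≈ 3949

N̂ = (1221+1)(1347+1)/(416+1) − 1 = 1222·1348/417 − 1
= 1647256/417 − 1 ≈ 3950.3 − 1 ≈ 3949.3 → 3949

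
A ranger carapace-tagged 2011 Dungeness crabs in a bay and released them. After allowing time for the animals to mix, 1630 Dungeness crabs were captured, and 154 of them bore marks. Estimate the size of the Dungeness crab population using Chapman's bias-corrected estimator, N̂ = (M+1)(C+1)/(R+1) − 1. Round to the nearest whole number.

N ≈ 21,170

N̂ = (2011+1)(1630+1)/(154+1) − 1 = 2012·1631/155 − 1
= 3281572/155 − 1 ≈ 21171.4 − 1 ≈ 21170.4 → 21170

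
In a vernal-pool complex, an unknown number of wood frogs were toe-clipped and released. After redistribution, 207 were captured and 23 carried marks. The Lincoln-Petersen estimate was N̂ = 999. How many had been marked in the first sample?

M = 111

From N = M·C/R: M = N·R / C = 999·23 / 207 = 22977 / 207 = 111.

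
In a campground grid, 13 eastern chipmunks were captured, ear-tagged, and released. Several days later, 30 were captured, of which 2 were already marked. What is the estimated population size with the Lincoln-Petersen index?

N = (13 × 30) / 2 = 390 / 2 = 195

N = 195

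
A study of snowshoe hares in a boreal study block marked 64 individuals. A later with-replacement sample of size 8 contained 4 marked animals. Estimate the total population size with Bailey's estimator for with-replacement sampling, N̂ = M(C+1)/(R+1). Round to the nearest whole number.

N ≈ 115

N̂ = 64·(8+1)/(4+1) = 64·9/5 = 576/5 ≈ 115.2 → 115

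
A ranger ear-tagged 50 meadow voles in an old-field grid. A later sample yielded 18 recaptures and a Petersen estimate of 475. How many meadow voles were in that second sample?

C = 171

From N = M·C/R: C = N·R / M = 475·18 / 50 = 8550 / 50 = 171.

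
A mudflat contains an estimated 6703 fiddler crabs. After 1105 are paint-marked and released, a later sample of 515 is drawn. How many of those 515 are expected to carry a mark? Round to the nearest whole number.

expected recaptures ≈ 85

Expected recaptures E[R] = M·C / N.
E[R] = 1105 × 515 / 6703 = 569075 / 6703 ≈ 84.9 → 85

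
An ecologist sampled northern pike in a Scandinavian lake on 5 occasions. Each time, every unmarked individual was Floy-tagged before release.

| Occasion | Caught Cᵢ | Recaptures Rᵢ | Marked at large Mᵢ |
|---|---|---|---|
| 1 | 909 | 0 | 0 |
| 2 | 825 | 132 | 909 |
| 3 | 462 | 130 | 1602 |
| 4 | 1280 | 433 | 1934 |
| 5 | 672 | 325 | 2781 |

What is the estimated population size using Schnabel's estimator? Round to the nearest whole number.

Σ MᵢCᵢ = 0·909 + 909·825 + 1602·462 + 1934·1280 + 2781·672 = 0 + 749925 + 740124 + 2475520 + 1868832 = 5834401
Σ Rᵢ = 0 + 132 + 130 + 433 + 325 = 1020
N̂ = 5834401 / 1020 ≈ 5720.0 → 5720

N ≈ 5720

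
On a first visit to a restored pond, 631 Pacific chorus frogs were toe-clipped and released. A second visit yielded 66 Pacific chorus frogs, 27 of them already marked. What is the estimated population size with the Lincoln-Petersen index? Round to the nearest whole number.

N ≈ 1542

N = (631 × 66) / 27 = 41646 / 27 ≈ 1542.4 → 1542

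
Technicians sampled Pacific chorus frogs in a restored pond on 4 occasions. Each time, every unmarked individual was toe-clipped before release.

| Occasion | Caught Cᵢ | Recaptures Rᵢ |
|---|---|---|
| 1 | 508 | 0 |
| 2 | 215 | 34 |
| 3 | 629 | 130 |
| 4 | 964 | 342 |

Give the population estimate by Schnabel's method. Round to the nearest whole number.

N ≈ 3336

Marked at large before each occasion: Mᵢ = Σⱼ<ᵢ (Cⱼ − Rⱼ) → M1=0, M2=508, M3=689, M4=1188
Σ MᵢCᵢ = 0·508 + 508·215 + 689·629 + 1188·964 = 0 + 109220 + 433381 + 1145232 = 1687833
Σ Rᵢ = 0 + 34 + 130 + 342 = 506
N̂ = 1687833 / 506 ≈ 3335.6 → 3336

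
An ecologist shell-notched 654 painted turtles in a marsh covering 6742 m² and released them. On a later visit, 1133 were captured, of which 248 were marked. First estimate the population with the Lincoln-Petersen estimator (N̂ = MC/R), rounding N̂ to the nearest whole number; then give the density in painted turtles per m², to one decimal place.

N̂ = 654·1133/248 = 740982/248 ≈ 2987.8 → 2988
Density = N̂ / area = 2988 / 6742 ≈ 0.44 → 0.4 per m²

density ≈ 0.4 painted turtles per m²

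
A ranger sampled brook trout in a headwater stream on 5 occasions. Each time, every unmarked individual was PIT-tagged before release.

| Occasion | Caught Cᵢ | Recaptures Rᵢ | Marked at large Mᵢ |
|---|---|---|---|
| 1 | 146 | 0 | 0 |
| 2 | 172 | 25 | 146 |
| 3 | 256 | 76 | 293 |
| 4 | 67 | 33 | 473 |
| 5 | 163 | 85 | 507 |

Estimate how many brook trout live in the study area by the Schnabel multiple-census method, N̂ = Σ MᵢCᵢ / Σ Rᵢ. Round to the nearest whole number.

Σ MᵢCᵢ = 0·146 + 146·172 + 293·256 + 473·67 + 507·163 = 0 + 25112 + 75008 + 31691 + 82641 = 214452
Σ Rᵢ = 0 + 25 + 76 + 33 + 85 = 219
N̂ = 214452 / 219 ≈ 979.2 → 979

N ≈ 979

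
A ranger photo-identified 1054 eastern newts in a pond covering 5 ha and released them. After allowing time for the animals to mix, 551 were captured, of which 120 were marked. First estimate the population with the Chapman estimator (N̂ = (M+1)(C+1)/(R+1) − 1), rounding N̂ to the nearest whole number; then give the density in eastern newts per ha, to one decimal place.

N̂ = 1055·552/121 − 1 = 582360/121 − 1 ≈ 4811.9 → 4812
Density = N̂ / area = 4812 / 5 ≈ 962.40 → 962.4 per ha

density ≈ 962.4 eastern newts per ha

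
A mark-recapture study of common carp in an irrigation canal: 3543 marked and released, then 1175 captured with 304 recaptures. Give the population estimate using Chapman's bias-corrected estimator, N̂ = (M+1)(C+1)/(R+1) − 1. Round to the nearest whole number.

N̂ = (3543+1)(1175+1)/(304+1) − 1 = 3544·1176/305 − 1
= 4167744/305 − 1 ≈ 13664.7 − 1 ≈ 13663.7 → 13664

N ≈ 13,664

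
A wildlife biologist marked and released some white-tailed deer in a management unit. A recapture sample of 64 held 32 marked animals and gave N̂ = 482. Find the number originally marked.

M = 241

From N = M·C/R: M = N·R / C = 482·32 / 64 = 15424 / 64 = 241.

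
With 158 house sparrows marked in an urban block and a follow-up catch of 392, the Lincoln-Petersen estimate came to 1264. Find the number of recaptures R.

From N = M·C/R: R = M·C / N = 158·392 / 1264 = 61936 / 1264 = 49.

R = 49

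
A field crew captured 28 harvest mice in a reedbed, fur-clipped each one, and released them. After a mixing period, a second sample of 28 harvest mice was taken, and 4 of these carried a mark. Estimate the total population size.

N = (28 × 28) / 4 = 784 / 4 = 196

N = 196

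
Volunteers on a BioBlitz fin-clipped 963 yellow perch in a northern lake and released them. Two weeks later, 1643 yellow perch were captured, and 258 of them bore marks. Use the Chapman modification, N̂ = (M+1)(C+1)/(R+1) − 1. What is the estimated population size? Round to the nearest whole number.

N ≈ 6118

N̂ = (963+1)(1643+1)/(258+1) − 1 = 964·1644/259 − 1
= 1584816/259 − 1 ≈ 6119.0 − 1 ≈ 6118.0 → 6118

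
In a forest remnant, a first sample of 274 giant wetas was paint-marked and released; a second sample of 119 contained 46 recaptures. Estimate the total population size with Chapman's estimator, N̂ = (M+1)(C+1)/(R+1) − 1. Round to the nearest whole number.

N̂ = (274+1)(119+1)/(46+1) − 1 = 275·120/47 − 1
= 33000/47 − 1 ≈ 702.1 − 1 ≈ 701.1 → 701

N ≈ 701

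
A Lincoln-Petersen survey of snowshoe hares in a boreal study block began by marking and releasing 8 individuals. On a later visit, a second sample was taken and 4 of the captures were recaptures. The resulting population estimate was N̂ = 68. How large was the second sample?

C = 34

From N = M·C/R: C = N·R / M = 68·4 / 8 = 272 / 8 = 34.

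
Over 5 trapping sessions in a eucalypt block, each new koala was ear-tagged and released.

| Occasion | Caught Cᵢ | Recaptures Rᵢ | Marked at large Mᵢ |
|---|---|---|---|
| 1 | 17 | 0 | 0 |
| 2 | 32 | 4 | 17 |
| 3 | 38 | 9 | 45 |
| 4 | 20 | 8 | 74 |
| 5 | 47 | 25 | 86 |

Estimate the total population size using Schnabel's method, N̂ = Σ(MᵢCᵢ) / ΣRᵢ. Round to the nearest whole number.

N ≈ 169

Σ MᵢCᵢ = 0·17 + 17·32 + 45·38 + 74·20 + 86·47 = 0 + 544 + 1710 + 1480 + 4042 = 7776
Σ Rᵢ = 0 + 4 + 9 + 8 + 25 = 46
N̂ = 7776 / 46 ≈ 169.0 → 169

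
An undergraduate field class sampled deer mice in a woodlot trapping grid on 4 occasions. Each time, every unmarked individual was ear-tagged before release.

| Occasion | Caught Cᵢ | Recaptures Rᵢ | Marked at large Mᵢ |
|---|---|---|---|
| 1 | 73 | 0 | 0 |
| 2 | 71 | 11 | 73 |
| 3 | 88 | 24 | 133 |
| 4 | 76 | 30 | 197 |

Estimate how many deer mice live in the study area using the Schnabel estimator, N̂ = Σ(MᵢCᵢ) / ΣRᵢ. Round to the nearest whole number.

N ≈ 490

Σ MᵢCᵢ = 0·73 + 73·71 + 133·88 + 197·76 = 0 + 5183 + 11704 + 14972 = 31859
Σ Rᵢ = 0 + 11 + 24 + 30 = 65
N̂ = 31859 / 65 ≈ 490.1 → 490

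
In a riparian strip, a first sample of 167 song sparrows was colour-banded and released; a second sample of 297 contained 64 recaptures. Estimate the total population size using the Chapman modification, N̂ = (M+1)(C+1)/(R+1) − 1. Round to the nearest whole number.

N̂ = (167+1)(297+1)/(64+1) − 1 = 168·298/65 − 1
= 50064/65 − 1 ≈ 770.2 − 1 ≈ 769.2 → 769

N ≈ 769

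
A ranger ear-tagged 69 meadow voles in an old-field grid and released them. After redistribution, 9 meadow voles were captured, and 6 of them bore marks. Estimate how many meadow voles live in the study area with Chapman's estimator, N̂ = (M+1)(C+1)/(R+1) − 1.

N = 99

N̂ = (69+1)(9+1)/(6+1) − 1 = 70·10/7 − 1
= 700/7 − 1 = 100 − 1 = 99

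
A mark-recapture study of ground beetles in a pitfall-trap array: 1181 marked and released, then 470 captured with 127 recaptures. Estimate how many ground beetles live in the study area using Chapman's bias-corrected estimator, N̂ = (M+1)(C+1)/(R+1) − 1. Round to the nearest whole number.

N̂ = (1181+1)(470+1)/(127+1) − 1 = 1182·471/128 − 1
= 556722/128 − 1 ≈ 4349.4 − 1 ≈ 4348.4 → 4348

N ≈ 4348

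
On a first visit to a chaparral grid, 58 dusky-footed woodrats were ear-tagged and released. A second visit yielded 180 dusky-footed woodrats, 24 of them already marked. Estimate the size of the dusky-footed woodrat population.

N = (58 × 180) / 24 = 10440 / 24 = 435

N = 435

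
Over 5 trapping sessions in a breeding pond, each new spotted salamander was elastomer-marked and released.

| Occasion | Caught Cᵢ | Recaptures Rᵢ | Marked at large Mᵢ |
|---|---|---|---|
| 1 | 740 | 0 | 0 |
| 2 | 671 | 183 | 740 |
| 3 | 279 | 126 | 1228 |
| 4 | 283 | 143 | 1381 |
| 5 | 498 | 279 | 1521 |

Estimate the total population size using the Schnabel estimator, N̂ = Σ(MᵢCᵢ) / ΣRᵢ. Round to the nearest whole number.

N ≈ 2719

Σ MᵢCᵢ = 0·740 + 740·671 + 1228·279 + 1381·283 + 1521·498 = 0 + 496540 + 342612 + 390823 + 757458 = 1987433
Σ Rᵢ = 0 + 183 + 126 + 143 + 279 = 731
N̂ = 1987433 / 731 ≈ 2718.8 → 2719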